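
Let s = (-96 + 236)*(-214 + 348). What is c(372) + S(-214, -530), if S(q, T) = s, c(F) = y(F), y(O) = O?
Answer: 19132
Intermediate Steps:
s = 18760 (s = 140*134 = 18760)
c(F) = F
S(q, T) = 18760
c(372) + S(-214, -530) = 372 + 18760 = 19132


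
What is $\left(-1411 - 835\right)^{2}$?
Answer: $5044516$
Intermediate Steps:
$\left(-1411 - 835\right)^{2} = \left(-2246\right)^{2} = 5044516$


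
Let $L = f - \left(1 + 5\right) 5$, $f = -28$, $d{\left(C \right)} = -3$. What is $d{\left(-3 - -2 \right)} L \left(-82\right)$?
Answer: $-14268$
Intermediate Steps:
$L = -58$ ($L = -28 - \left(1 + 5\right) 5 = -28 - 6 \cdot 5 = -28 - 30 = -58$)
$d{\left(-3 - -2 \right)} L \left(-82\right) = \left(-3\right) \left(-58\right) \left(-82\right) = 174 \left(-82\right) = -14268$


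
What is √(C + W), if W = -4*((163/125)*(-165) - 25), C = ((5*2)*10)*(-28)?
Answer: 4*I*√2874/5 ≈ 42.888*I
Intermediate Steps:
C = -2800 (C = (10*10)*(-28) = 100*(-28) = -2800)
W = 24016/25 (W = -4*((163*(1/125))*(-165) - 25) = -4*((163/125)*(-165) - 25) = -4*(-5379/25 - 25) = -4*(-6004/25) = 24016/25 ≈ 960.64)
√(C + W) = √(-2800 + 24016/25) = √(-45984/25) = 4*I*√2874/5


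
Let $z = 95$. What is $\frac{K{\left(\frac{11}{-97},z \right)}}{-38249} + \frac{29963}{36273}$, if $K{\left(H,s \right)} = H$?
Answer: $\frac{111167713342}{134578379769} \approx 0.82604$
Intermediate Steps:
$\frac{K{\left(\frac{11}{-97},z \right)}}{-38249} + \frac{29963}{36273} = \frac{11 \frac{1}{-97}}{-38249} + \frac{29963}{36273} = 11 \left(- \frac{1}{97}\right) \left(- \frac{1}{38249}\right) + 29963 \cdot \frac{1}{36273} = \left(- \frac{11}{97}\right) \left(- \frac{1}{38249}\right) + \frac{29963}{36273} = \frac{11}{3710153} + \frac{29963}{36273} = \frac{111167713342}{134578379769}$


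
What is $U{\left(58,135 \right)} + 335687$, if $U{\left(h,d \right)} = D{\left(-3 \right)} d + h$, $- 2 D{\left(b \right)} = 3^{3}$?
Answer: $\frac{667845}{2} \approx 3.3392 \cdot 10^{5}$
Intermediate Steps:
$D{\left(b \right)} = - \frac{27}{2}$ ($D{\left(b \right)} = - \frac{3^{3}}{2} = \left(- \frac{1}{2}\right) 27 = - \frac{27}{2}$)
$U{\left(h,d \right)} = h - \frac{27 d}{2}$ ($U{\left(h,d \right)} = - \frac{27 d}{2} + h = h - \frac{27 d}{2}$)
$U{\left(58,135 \right)} + 335687 = \left(58 - \frac{3645}{2}\right) + 335687 = - \frac{3529}{2} + 335687 = \frac{667845}{2}$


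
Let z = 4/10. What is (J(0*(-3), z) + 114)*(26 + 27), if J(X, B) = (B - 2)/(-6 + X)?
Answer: 90842/15 ≈ 6056.1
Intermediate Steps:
z = ⅖ (z = 4*(⅒) = ⅖ ≈ 0.40000)
J(X, B) = (-2 + B)/(-6 + X)
(J(0*(-3), z) + 114)*(26 + 27) = ((-2 + ⅖)/(-6 + 0*(-3)) + 114)*(26 + 27) = (-8/5/(-6 + 0) + 114)*53 = (-8/5/(-6) + 114)*53 = (-⅙*(-8/5) + 114)*53 = (4/15 + 114)*53 = (1714/15)*53 = 90842/15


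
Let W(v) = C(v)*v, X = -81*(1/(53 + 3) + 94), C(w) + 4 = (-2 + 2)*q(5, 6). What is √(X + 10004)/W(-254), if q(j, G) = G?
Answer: √1872626/28448 ≈ 0.048103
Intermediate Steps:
C(w) = -4 (C(w) = -4 + (-2 + 2)*6 = -4 + 0*6 = -4 + 0 = -4)
X = -426465/56 (X = -81*(1/56 + 94) = -81*5265/56 = -426465/56 ≈ -7615.4)
W(v) = -4*v
√(X + 10004)/W(-254) = √(-426465/56 + 10004)/((-4*(-254))) = √(133759/56)/1016 = (√1872626/28)*(1/1016) = √1872626/28448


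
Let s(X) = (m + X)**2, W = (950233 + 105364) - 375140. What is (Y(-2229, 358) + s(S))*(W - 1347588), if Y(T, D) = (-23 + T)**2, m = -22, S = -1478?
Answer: -4884402285024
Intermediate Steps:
W = 680457 (W = 1055597 - 375140 = 680457)
s(X) = (-22 + X)**2
(Y(-2229, 358) + s(S))*(W - 1347588) = ((-23 - 2229)**2 + (-22 - 1478)**2)*(680457 - 1347588) = ((-2252)**2 + (-1500)**2)*(-667131) = (5071504 + 2250000)*(-667131) = 7321504*(-667131) = -4884402285024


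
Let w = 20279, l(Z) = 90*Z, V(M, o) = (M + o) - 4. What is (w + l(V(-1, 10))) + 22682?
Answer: 43411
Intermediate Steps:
V(M, o) = -4 + M + o
(w + l(V(-1, 10))) + 22682 = (20279 + 90*(-4 - 1 + 10)) + 22682 = (20279 + 90*5) + 22682 = (20279 + 450) + 22682 = 20729 + 22682 = 43411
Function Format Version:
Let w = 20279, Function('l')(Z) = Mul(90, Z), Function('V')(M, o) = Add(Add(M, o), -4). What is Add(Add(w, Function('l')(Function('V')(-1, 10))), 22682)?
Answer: 43411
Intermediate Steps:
Function('V')(M, o) = Add(-4, M, o)
Add(Add(w, Function('l')(Function('V')(-1, 10))), 22682) = Add(Add(20279, Mul(90, Add(-4, -1, 10))), 22682) = Add(Add(20279, Mul(90, 5)), 22682) = Add(Add(20279, 450), 22682) = Add(20729, 22682) = 43411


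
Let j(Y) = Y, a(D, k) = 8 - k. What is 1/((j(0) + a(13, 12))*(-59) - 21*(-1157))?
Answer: 1/24533 ≈ 4.0761e-5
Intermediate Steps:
1/((j(0) + a(13, 12))*(-59) - 21*(-1157)) = 1/((0 + (8 - 1*12))*(-59) - 21*(-1157)) = 1/((0 + (8 - 12))*(-59) + 24297) = 1/((0 - 4)*(-59) + 24297) = 1/(-4*(-59) + 24297) = 1/(236 + 24297) = 1/24533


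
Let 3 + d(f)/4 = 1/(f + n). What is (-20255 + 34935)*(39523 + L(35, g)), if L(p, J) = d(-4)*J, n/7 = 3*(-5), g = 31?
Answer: 62644477800/109 ≈ 5.7472e+8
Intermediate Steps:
n = -105 (n = 7*(3*(-5)) = 7*(-15) = -105)
d(f) = -12 + 4/(-105 + f) (d(f) = -12 + 4/(f - 105) = -12 + 4/(-105 + f))
L(p, J) = -1312*J/109 (L(p, J) = (4*(316 - 3*(-4))/(-105 - 4))*J = (4*(316 + 12)/(-109))*J = (4*(-1/109)*328)*J = -1312*J/109)
(-20255 + 34935)*(39523 + L(35, g)) = (-20255 + 34935)*(39523 - 1312/109*31) = 14680*(39523 - 40672/109) = 14680*(4267335/109) = 62644477800/109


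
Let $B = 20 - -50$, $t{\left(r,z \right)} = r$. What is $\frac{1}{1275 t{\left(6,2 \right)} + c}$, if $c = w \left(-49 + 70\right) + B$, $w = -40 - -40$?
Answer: $\frac{1}{7720} \approx 0.00012953$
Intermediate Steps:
$B = 70$ ($B = 20 + 50 = 70$)
$w = 0$ ($w = -40 + 40 = 0$)
$c = 70$ ($c = 0 \left(-49 + 70\right) + 70 = 0 \cdot 21 + 70 = 0 + 70 = 70$)
$\frac{1}{1275 t{\left(6,2 \right)} + c} = \frac{1}{1275 \cdot 6 + 70} = \frac{1}{7650 + 70} = \frac{1}{7720}$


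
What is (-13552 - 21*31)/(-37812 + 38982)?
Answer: -14203/1170 ≈ -12.139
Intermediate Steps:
(-13552 - 21*31)/(-37812 + 38982) = (-13552 - 651)/1170 = -14203*1/1170 = -14203/1170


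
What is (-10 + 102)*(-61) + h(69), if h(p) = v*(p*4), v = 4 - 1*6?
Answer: -6164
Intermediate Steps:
v = -2 (v = 4 - 6 = -2)
h(p) = -8*p (h(p) = -2*p*4 = -8*p)
(-10 + 102)*(-61) + h(69) = (-10 + 102)*(-61) - 8*69 = 92*(-61) - 552 = -5612 - 552 = -6164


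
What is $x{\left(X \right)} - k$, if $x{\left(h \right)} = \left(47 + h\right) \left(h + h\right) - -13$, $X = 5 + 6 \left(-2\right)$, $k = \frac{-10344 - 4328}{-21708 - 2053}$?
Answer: $- \frac{13011939}{23761} \approx -547.62$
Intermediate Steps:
$k = \frac{14672}{23761}$ ($k = - \frac{14672}{-23761} = \left(-14672\right) \left(- \frac{1}{23761}\right) = \frac{14672}{23761} \approx 0.61748$)
$X = -7$ ($X = 5 - 12 = -7$)
$x{\left(h \right)} = 13 + 2 h \left(47 + h\right)$ ($x{\left(h \right)} = \left(47 + h\right) 2 h + 13 = 2 h \left(47 + h\right) + 13 = 13 + 2 h \left(47 + h\right)$)
$x{\left(X \right)} - k = \left(13 + 2 \left(-7\right)^{2} + 94 \left(-7\right)\right) - \frac{14672}{23761} = \left(13 + 2 \cdot 49 - 658\right) - \frac{14672}{23761} = \left(13 + 98 - 658\right) - \frac{14672}{23761} = -547 - \frac{14672}{23761} = - \frac{13011939}{23761}$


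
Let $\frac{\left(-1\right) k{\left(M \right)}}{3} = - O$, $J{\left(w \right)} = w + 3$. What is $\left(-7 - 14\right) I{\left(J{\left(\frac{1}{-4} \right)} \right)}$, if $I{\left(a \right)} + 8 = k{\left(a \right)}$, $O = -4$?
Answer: $420$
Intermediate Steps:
$J{\left(w \right)} = 3 + w$
$k{\left(M \right)} = -12$ ($k{\left(M \right)} = - 3 \left(\left(-1\right) \left(-4\right)\right) = \left(-3\right) 4 = -12$)
$I{\left(a \right)} = -20$ ($I{\left(a \right)} = -8 - 12 = -20$)
$\left(-7 - 14\right) I{\left(J{\left(\frac{1}{-4} \right)} \right)} = \left(-7 - 14\right) \left(-20\right) = \left(-21\right) \left(-20\right) = 420$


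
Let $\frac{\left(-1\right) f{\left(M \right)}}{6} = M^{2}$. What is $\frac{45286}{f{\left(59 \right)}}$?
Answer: $- \frac{22643}{10443} \approx -2.1682$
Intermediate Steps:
$f{\left(M \right)} = - 6 M^{2}$
$\frac{45286}{f{\left(59 \right)}} = \frac{45286}{\left(-6\right) 59^{2}} = \frac{45286}{\left(-6\right) 3481} = \frac{45286}{-20886} = 45286 \left(- \frac{1}{20886}\right) = - \frac{22643}{10443}$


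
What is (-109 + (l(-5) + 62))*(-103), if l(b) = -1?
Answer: 4944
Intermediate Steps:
(-109 + (l(-5) + 62))*(-103) = (-109 + (-1 + 62))*(-103) = (-109 + 61)*(-103) = -48*(-103) = 4944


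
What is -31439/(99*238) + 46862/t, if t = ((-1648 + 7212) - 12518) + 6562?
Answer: -39874519/329868 ≈ -120.88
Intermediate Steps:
t = -392 (t = (5564 - 12518) + 6562 = -6954 + 6562 = -392)
-31439/(99*238) + 46862/t = -31439/(99*238) + 46862/(-392) = -31439/23562 + 46862*(-1/392) = -31439*1/23562 - 23431/196 = -31439/23562 - 23431/196 = -39874519/329868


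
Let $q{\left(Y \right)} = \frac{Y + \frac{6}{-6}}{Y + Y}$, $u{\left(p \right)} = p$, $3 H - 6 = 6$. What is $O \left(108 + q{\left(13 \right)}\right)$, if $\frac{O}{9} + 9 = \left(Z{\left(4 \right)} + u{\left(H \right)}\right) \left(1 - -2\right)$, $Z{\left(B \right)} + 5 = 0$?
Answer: $- \frac{152280}{13} \approx -11714.0$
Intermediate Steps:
$H = 4$ ($H = 2 + \frac{1}{3} \cdot 6 = 2 + 2 = 4$)
$Z{\left(B \right)} = -5$ ($Z{\left(B \right)} = -5 + 0 = -5$)
$q{\left(Y \right)} = \frac{-1 + Y}{2 Y}$ ($q{\left(Y \right)} = \frac{Y + 6 \left(- \frac{1}{6}\right)}{2 Y} = \left(Y - 1\right) \frac{1}{2 Y} = \left(-1 + Y\right) \frac{1}{2 Y} = \frac{-1 + Y}{2 Y}$)
$O = -108$ ($O = -81 + 9 \left(-5 + 4\right) \left(1 - -2\right) = -81 + 9 \left(- (1 + 2)\right) = -81 + 9 \left(\left(-1\right) 3\right) = -81 + 9 \left(-3\right) = -81 - 27 = -108$)
$O \left(108 + q{\left(13 \right)}\right) = - 108 \left(108 + \frac{-1 + 13}{2 \cdot 13}\right) = - 108 \left(108 + \frac{1}{2} \cdot \frac{1}{13} \cdot 12\right) = - 108 \left(108 + \frac{6}{13}\right) = \left(-108\right) \frac{1410}{13} = - \frac{152280}{13}$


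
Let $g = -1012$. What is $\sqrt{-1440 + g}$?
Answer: $2 i \sqrt{613} \approx 49.518 i$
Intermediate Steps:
$\sqrt{-1440 + g} = \sqrt{-1440 - 1012} = \sqrt{-2452} = 2 i \sqrt{613}$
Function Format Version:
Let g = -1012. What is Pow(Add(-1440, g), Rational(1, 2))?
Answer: Mul(2, I, Pow(613, Rational(1, 2))) ≈ Mul(49.518, I)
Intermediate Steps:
Pow(Add(-1440, g), Rational(1, 2)) = Pow(Add(-1440, -1012), Rational(1, 2)) = Pow(-2452, Rational(1, 2)) = Mul(2, I, Pow(613, Rational(1, 2)))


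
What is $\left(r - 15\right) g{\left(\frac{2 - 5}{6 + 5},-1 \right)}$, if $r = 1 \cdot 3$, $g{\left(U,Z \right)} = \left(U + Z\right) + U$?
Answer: $\frac{204}{11} \approx 18.545$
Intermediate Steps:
$g{\left(U,Z \right)} = Z + 2 U$
$r = 3$
$\left(r - 15\right) g{\left(\frac{2 - 5}{6 + 5},-1 \right)} = \left(3 - 15\right) \left(-1 + 2 \frac{2 - 5}{6 + 5}\right) = - 12 \left(-1 + 2 \left(- \frac{3}{11}\right)\right) = - 12 \left(-1 - \frac{6}{11}\right) = \left(-12\right) \left(- \frac{17}{11}\right) = \frac{204}{11}$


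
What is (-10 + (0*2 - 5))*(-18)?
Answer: 270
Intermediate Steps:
(-10 + (0*2 - 5))*(-18) = (-10 + (0 - 5))*(-18) = (-10 - 5)*(-18) = -15*(-18) = 270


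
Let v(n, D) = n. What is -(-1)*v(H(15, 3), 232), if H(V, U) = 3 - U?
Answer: 0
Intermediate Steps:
-(-1)*v(H(15, 3), 232) = -(-1)*(3 - 1*3) = -(-1)*(3 - 3) = -(-1)*0 = -1*0 = 0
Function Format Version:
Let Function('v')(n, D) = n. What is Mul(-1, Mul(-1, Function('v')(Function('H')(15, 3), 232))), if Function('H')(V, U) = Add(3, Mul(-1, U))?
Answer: 0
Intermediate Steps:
Mul(-1, Mul(-1, Function('v')(Function('H')(15, 3), 232))) = Mul(-1, Mul(-1, Add(3, Mul(-1, 3)))) = Mul(-1, Mul(-1, Add(3, -3))) = Mul(-1, Mul(-1, 0)) = Mul(-1, 0) = 0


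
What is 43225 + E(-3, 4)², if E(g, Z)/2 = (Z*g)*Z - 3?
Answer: 53629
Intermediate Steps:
E(g, Z) = -6 + 2*g*Z² (E(g, Z) = 2*((Z*g)*Z - 3) = 2*(g*Z² - 3) = 2*(-3 + g*Z²) = -6 + 2*g*Z²)
43225 + E(-3, 4)² = 43225 + (-6 + 2*(-3)*4²)² = 43225 + (-6 + 2*(-3)*16)² = 43225 + (-6 - 96)² = 43225 + (-102)² = 43225 + 10404 = 53629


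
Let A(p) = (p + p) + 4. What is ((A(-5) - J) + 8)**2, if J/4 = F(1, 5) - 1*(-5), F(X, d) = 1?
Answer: 484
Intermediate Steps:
A(p) = 4 + 2*p (A(p) = 2*p + 4 = 4 + 2*p)
J = 24 (J = 4*(1 - 1*(-5)) = 4*(1 + 5) = 4*6 = 24)
((A(-5) - J) + 8)**2 = (((4 + 2*(-5)) - 1*24) + 8)**2 = (((4 - 10) - 24) + 8)**2 = ((-6 - 24) + 8)**2 = (-30 + 8)**2 = (-22)**2 = 484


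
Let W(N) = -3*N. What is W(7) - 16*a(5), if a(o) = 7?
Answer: -133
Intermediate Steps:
W(7) - 16*a(5) = -3*7 - 16*7 = -21 - 112 = -133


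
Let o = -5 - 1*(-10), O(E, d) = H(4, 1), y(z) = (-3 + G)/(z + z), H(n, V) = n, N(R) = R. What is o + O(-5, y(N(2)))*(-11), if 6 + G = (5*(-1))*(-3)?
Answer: -39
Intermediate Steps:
G = 9 (G = -6 + (5*(-1))*(-3) = -6 - 5*(-3) = -6 + 15 = 9)
y(z) = 3/z (y(z) = (-3 + 9)/(z + z) = 6/((2*z)) = 6*(1/(2*z)) = 3/z)
O(E, d) = 4
o = 5 (o = -5 + 10 = 5)
o + O(-5, y(N(2)))*(-11) = 5 + 4*(-11) = 5 - 44 = -39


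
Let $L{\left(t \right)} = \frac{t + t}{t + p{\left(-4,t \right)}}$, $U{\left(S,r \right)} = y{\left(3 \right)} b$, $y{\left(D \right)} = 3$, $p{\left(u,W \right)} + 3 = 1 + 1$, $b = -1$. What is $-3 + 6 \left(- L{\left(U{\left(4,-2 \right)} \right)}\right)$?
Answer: $-12$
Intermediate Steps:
$p{\left(u,W \right)} = -1$ ($p{\left(u,W \right)} = -3 + \left(1 + 1\right) = -3 + 2 = -1$)
$U{\left(S,r \right)} = -3$ ($U{\left(S,r \right)} = 3 \left(-1\right) = -3$)
$L{\left(t \right)} = \frac{2 t}{-1 + t}$ ($L{\left(t \right)} = \frac{t + t}{t - 1} = \frac{2 t}{-1 + t}$)
$-3 + 6 \left(- L{\left(U{\left(4,-2 \right)} \right)}\right) = -3 + 6 \left(- \frac{2 \left(-3\right)}{-1 - 3}\right) = -3 + 6 \left(- \frac{2 \left(-3\right)}{-4}\right) = -3 + 6 \left(- \frac{2 \left(-3\right) \left(-1\right)}{4}\right) = -3 + 6 \left(\left(-1\right) \frac{3}{2}\right) = -3 + 6 \left(- \frac{3}{2}\right) = -3 - 9 = -12$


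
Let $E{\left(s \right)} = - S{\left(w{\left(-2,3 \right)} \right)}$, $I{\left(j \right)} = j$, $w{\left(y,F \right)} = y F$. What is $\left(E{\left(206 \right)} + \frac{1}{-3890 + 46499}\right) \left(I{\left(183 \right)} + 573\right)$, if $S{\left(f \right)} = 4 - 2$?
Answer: $- \frac{3067812}{2029} \approx -1512.0$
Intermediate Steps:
$w{\left(y,F \right)} = F y$
$S{\left(f \right)} = 2$
$E{\left(s \right)} = -2$ ($E{\left(s \right)} = \left(-1\right) 2 = -2$)
$\left(E{\left(206 \right)} + \frac{1}{-3890 + 46499}\right) \left(I{\left(183 \right)} + 573\right) = \left(-2 + \frac{1}{-3890 + 46499}\right) \left(183 + 573\right) = \left(-2 + \frac{1}{42609}\right) 756 = \left(- \frac{85217}{42609}\right) 756 = - \frac{3067812}{2029}$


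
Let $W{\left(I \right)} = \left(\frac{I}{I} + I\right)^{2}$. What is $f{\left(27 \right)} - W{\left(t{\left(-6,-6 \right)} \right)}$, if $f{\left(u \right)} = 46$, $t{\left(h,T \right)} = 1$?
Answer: $42$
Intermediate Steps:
$W{\left(I \right)} = \left(1 + I\right)^{2}$
$f{\left(27 \right)} - W{\left(t{\left(-6,-6 \right)} \right)} = 46 - \left(1 + 1\right)^{2} = 46 - 2^{2} = 46 - 4 = 42$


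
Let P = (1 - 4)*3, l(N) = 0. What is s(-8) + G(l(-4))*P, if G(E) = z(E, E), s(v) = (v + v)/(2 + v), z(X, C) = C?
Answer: 8/3 ≈ 2.6667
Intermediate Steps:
s(v) = 2*v/(2 + v) (s(v) = (2*v)/(2 + v) = 2*v/(2 + v))
G(E) = E
P = -9 (P = -3*3 = -9)
s(-8) + G(l(-4))*P = 2*(-8)/(2 - 8) + 0*(-9) = 2*(-8)/(-6) + 0 = 2*(-8)*(-⅙) + 0 = 8/3 + 0 = 8/3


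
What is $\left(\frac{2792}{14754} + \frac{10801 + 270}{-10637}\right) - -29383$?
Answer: $\frac{2305592183552}{78469149} \approx 29382.0$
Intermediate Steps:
$\left(\frac{2792}{14754} + \frac{10801 + 270}{-10637}\right) - -29383 = \left(2792 \cdot \frac{1}{14754} + 11071 \left(- \frac{1}{10637}\right)\right) + 29383 = \left(\frac{1396}{7377} - \frac{11071}{10637}\right) + 29383 = - \frac{66821515}{78469149} + 29383 = \frac{2305592183552}{78469149}$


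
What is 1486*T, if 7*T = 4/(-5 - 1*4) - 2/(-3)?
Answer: 2972/63 ≈ 47.175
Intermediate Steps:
T = 2/63 (T = (4/(-5 - 1*4) - 2/(-3))/7 = (4/(-5 - 4) - 2*(-1/3))/7 = (4/(-9) + 2/3)/7 = (4*(-1/9) + 2/3)/7 = (-4/9 + 2/3)/7 = (1/7)*(2/9) = 2/63 ≈ 0.031746)
1486*T = 1486*(2/63) = 2972/63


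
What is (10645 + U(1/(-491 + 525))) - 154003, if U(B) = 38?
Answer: -143320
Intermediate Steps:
(10645 + U(1/(-491 + 525))) - 154003 = (10645 + 38) - 154003 = 10683 - 154003 = -143320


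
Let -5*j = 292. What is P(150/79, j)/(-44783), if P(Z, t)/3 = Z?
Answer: -450/3537857 ≈ -0.00012720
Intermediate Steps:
j = -292/5 (j = -1/5*292 = -292/5 ≈ -58.400)
P(Z, t) = 3*Z
P(150/79, j)/(-44783) = (3*(150/79))/(-44783) = (3*(150*(1/79)))*(-1/44783) = (3*(150/79))*(-1/44783) = (450/79)*(-1/44783) = -450/3537857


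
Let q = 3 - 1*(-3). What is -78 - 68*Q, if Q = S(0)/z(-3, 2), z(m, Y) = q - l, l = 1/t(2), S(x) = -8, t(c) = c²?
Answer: 382/23 ≈ 16.609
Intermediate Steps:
l = ¼ (l = 1/(2²) = 1/4 = ¼ ≈ 0.25000)
q = 6 (q = 3 + 3 = 6)
z(m, Y) = 23/4 (z(m, Y) = 6 - 1*¼ = 6 - ¼ = 23/4)
Q = -32/23 (Q = -8/23/4 = -8*4/23 = -32/23 ≈ -1.3913)
-78 - 68*Q = -78 - 68*(-32/23) = -78 + 2176/23 = 382/23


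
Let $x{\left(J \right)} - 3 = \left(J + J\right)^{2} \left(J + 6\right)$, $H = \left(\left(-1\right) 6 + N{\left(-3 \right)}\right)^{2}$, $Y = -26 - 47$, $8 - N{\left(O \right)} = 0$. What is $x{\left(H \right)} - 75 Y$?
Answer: $6118$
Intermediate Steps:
$N{\left(O \right)} = 8$ ($N{\left(O \right)} = 8 - 0 = 8 + 0 = 8$)
$Y = -73$
$H = 4$ ($H = \left(\left(-1\right) 6 + 8\right)^{2} = \left(-6 + 8\right)^{2} = 2^{2} = 4$)
$x{\left(J \right)} = 3 + 4 J^{2} \left(6 + J\right)$ ($x{\left(J \right)} = 3 + \left(J + J\right)^{2} \left(J + 6\right) = 3 + \left(2 J\right)^{2} \left(6 + J\right) = 3 + 4 J^{2} \left(6 + J\right)$)
$x{\left(H \right)} - 75 Y = \left(3 + 4 \cdot 4^{3} + 24 \cdot 4^{2}\right) - -5475 = \left(3 + 4 \cdot 64 + 24 \cdot 16\right) + 5475 = \left(3 + 256 + 384\right) + 5475 = 643 + 5475 = 6118$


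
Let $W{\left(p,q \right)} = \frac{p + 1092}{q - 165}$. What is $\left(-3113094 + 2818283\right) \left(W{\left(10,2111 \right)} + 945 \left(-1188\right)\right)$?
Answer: $\frac{322036096853119}{973} \approx 3.3097 \cdot 10^{11}$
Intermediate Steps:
$W{\left(p,q \right)} = \frac{1092 + p}{-165 + q}$
$\left(-3113094 + 2818283\right) \left(W{\left(10,2111 \right)} + 945 \left(-1188\right)\right) = \left(-3113094 + 2818283\right) \left(\frac{1092 + 10}{-165 + 2111} + 945 \left(-1188\right)\right) = - 294811 \left(\frac{1}{1946} \cdot 1102 - 1122660\right) = - 294811 \left(\frac{551}{973} - 1122660\right) = \left(-294811\right) \left(- \frac{1092347629}{973}\right) = \frac{322036096853119}{973}$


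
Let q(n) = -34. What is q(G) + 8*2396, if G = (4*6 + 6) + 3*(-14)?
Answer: 19134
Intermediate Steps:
G = -12 (G = (24 + 6) - 42 = 30 - 42 = -12)
q(G) + 8*2396 = -34 + 8*2396 = -34 + 19168 = 19134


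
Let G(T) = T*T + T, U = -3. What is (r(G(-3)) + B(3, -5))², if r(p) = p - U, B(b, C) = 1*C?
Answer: 16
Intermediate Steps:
B(b, C) = C
G(T) = T + T² (G(T) = T² + T = T + T²)
r(p) = 3 + p (r(p) = p - 1*(-3) = p + 3 = 3 + p)
(r(G(-3)) + B(3, -5))² = ((3 - 3*(1 - 3)) - 5)² = ((3 - 3*(-2)) - 5)² = ((3 + 6) - 5)² = (9 - 5)² = 4² = 16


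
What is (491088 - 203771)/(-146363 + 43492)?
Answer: -287317/102871 ≈ -2.7930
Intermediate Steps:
(491088 - 203771)/(-146363 + 43492) = 287317/(-102871) = 287317*(-1/102871) = -287317/102871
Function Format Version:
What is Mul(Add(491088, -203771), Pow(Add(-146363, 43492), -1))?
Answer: Rational(-287317, 102871) ≈ -2.7930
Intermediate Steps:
Mul(Add(491088, -203771), Pow(Add(-146363, 43492), -1)) = Mul(287317, Pow(-102871, -1)) = Mul(287317, Rational(-1, 102871)) = Rational(-287317, 102871)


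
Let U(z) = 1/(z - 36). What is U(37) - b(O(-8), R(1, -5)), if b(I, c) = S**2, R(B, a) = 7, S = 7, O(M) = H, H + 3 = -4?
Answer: -48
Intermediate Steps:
H = -7 (H = -3 - 4 = -7)
O(M) = -7
U(z) = 1/(-36 + z)
b(I, c) = 49 (b(I, c) = 7**2 = 49)
U(37) - b(O(-8), R(1, -5)) = 1/(-36 + 37) - 1*49 = 1/1 - 49 = 1 - 49 = -48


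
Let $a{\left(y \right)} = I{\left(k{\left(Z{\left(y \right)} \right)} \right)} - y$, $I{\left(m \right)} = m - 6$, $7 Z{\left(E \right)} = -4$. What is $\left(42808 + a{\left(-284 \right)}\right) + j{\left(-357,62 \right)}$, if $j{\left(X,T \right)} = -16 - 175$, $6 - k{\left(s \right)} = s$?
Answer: $\frac{300311}{7} \approx 42902.0$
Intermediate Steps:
$Z{\left(E \right)} = - \frac{4}{7}$ ($Z{\left(E \right)} = \frac{1}{7} \left(-4\right) = - \frac{4}{7}$)
$k{\left(s \right)} = 6 - s$
$j{\left(X,T \right)} = -191$ ($j{\left(X,T \right)} = -16 - 175 = -191$)
$I{\left(m \right)} = -6 + m$
$a{\left(y \right)} = \frac{4}{7} - y$ ($a{\left(y \right)} = \left(-6 + \left(6 - - \frac{4}{7}\right)\right) - y = \left(-6 + \left(6 + \frac{4}{7}\right)\right) - y = \left(-6 + \frac{46}{7}\right) - y = \frac{4}{7} - y$)
$\left(42808 + a{\left(-284 \right)}\right) + j{\left(-357,62 \right)} = \left(42808 + \left(\frac{4}{7} - -284\right)\right) - 191 = \left(42808 + \left(\frac{4}{7} + 284\right)\right) - 191 = \left(42808 + \frac{1992}{7}\right) - 191 = \frac{301648}{7} - 191 = \frac{300311}{7}$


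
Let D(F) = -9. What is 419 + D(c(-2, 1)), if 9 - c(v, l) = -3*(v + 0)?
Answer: 410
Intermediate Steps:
c(v, l) = 9 + 3*v (c(v, l) = 9 - (-3)*(v + 0) = 9 - (-3)*v = 9 + 3*v)
419 + D(c(-2, 1)) = 419 - 9 = 410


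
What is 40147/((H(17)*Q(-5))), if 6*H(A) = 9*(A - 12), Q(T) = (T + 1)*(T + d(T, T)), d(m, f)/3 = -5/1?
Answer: 40147/600 ≈ 66.912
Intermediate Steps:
d(m, f) = -15 (d(m, f) = 3*(-5/1) = 3*(-5*1) = 3*(-5) = -15)
Q(T) = (1 + T)*(-15 + T) (Q(T) = (T + 1)*(T - 15) = (1 + T)*(-15 + T))
H(A) = -18 + 3*A/2 (H(A) = (9*(A - 12))/6 = (9*(-12 + A))/6 = (-108 + 9*A)/6 = -18 + 3*A/2)
40147/((H(17)*Q(-5))) = 40147/(((-18 + (3/2)*17)*(-15 + (-5)² - 14*(-5)))) = 40147/(((-18 + 51/2)*(-15 + 25 + 70))) = 40147/(((15/2)*80)) = 40147/600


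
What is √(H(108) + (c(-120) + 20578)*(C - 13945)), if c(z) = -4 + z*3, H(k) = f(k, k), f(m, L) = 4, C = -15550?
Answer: I*√596211926 ≈ 24417.0*I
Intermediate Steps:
H(k) = 4
c(z) = -4 + 3*z
√(H(108) + (c(-120) + 20578)*(C - 13945)) = √(4 + ((-4 + 3*(-120)) + 20578)*(-15550 - 13945)) = √(4 + ((-4 - 360) + 20578)*(-29495)) = √(4 + (-364 + 20578)*(-29495)) = √(4 + 20214*(-29495)) = √(4 - 596211930) = √(-596211926) = I*√596211926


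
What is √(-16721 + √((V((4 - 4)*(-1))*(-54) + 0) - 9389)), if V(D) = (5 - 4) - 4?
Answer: √(-16721 + I*√9227) ≈ 0.3714 + 129.31*I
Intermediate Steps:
V(D) = -3 (V(D) = 1 - 4 = -3)
√(-16721 + √((V((4 - 4)*(-1))*(-54) + 0) - 9389)) = √(-16721 + √((-3*(-54) + 0) - 9389)) = √(-16721 + √((162 + 0) - 9389)) = √(-16721 + √(162 - 9389)) = √(-16721 + √(-9227)) = √(-16721 + I*√9227)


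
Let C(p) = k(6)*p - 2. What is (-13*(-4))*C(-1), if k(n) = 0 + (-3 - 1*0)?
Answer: 52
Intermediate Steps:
k(n) = -3 (k(n) = 0 + (-3 + 0) = 0 - 3 = -3)
C(p) = -2 - 3*p (C(p) = -3*p - 2 = -2 - 3*p)
(-13*(-4))*C(-1) = (-13*(-4))*(-2 - 3*(-1)) = 52*(-2 + 3) = 52*1 = 52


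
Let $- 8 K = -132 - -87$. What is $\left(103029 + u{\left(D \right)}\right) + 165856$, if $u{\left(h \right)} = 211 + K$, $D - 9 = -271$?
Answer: $\frac{2152813}{8} \approx 2.691 \cdot 10^{5}$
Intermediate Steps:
$D = -262$ ($D = 9 - 271 = -262$)
$K = \frac{45}{8}$ ($K = - \frac{-132 - -87}{8} = - \frac{-132 + 87}{8} = \left(- \frac{1}{8}\right) \left(-45\right) = \frac{45}{8} \approx 5.625$)
$u{\left(h \right)} = \frac{1733}{8}$ ($u{\left(h \right)} = 211 + \frac{45}{8} = \frac{1733}{8}$)
$\left(103029 + u{\left(D \right)}\right) + 165856 = \left(103029 + \frac{1733}{8}\right) + 165856 = \frac{825965}{8} + 165856 = \frac{2152813}{8}$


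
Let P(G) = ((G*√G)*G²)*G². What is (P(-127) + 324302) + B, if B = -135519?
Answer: 188783 - 33038369407*I*√127 ≈ 1.8878e+5 - 3.7232e+11*I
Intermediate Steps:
P(G) = G^(11/2) (P(G) = (G^(3/2)*G²)*G² = G^(7/2)*G² = G^(11/2))
(P(-127) + 324302) + B = ((-127)^(11/2) + 324302) - 135519 = (-33038369407*I*√127 + 324302) - 135519 = (324302 - 33038369407*I*√127) - 135519 = 188783 - 33038369407*I*√127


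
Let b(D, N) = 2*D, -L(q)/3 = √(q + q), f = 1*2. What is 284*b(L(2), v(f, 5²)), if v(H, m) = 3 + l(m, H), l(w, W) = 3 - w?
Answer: -3408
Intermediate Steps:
f = 2
L(q) = -3*√2*√q (L(q) = -3*√(q + q) = -3*√2*√q)
v(H, m) = 6 - m (v(H, m) = 3 + (3 - m) = 6 - m)
284*b(L(2), v(f, 5²)) = 284*(2*(-3*√2*√2)) = 284*(2*(-6)) = 284*(-12) = -3408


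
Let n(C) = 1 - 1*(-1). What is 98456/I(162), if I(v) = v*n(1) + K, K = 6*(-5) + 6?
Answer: 24614/75 ≈ 328.19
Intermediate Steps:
n(C) = 2 (n(C) = 1 + 1 = 2)
K = -24 (K = -30 + 6 = -24)
I(v) = -24 + 2*v (I(v) = v*2 - 24 = 2*v - 24 = -24 + 2*v)
98456/I(162) = 98456/(-24 + 2*162) = 98456/(-24 + 324) = 98456/300 = 98456*(1/300) = 24614/75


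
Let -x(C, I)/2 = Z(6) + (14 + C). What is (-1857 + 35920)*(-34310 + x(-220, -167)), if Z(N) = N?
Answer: -1155076330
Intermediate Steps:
x(C, I) = -40 - 2*C (x(C, I) = -2*(6 + (14 + C)) = -2*(20 + C) = -40 - 2*C)
(-1857 + 35920)*(-34310 + x(-220, -167)) = (-1857 + 35920)*(-34310 + (-40 - 2*(-220))) = 34063*(-34310 + (-40 + 440)) = 34063*(-34310 + 400) = 34063*(-33910) = -1155076330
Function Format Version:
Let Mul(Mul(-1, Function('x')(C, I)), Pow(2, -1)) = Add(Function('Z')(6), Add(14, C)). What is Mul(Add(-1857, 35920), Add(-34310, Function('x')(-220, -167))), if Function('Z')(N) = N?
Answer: -1155076330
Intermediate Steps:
Function('x')(C, I) = Add(-40, Mul(-2, C)) (Function('x')(C, I) = Mul(-2, Add(6, Add(14, C))) = Mul(-2, Add(20, C)) = Add(-40, Mul(-2, C)))
Mul(Add(-1857, 35920), Add(-34310, Function('x')(-220, -167))) = Mul(Add(-1857, 35920), Add(-34310, Add(-40, Mul(-2, -220)))) = Mul(34063, Add(-34310, Add(-40, 440))) = Mul(34063, Add(-34310, 400)) = Mul(34063, -33910) = -1155076330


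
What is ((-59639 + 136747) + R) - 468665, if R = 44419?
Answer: -347138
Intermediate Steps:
((-59639 + 136747) + R) - 468665 = ((-59639 + 136747) + 44419) - 468665 = (77108 + 44419) - 468665 = 121527 - 468665 = -347138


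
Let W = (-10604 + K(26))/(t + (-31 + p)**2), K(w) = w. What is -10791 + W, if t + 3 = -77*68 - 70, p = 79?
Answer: -32416377/3005 ≈ -10787.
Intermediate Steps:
t = -5309 (t = -3 + (-77*68 - 70) = -3 + (-5236 - 70) = -3 - 5306 = -5309)
W = 10578/3005 (W = (-10604 + 26)/(-5309 + (-31 + 79)**2) = -10578/(-5309 + 48**2) = -10578/(-5309 + 2304) = -10578/(-3005) = -10578*(-1/3005) = 10578/3005 ≈ 3.5201)
-10791 + W = -10791 + 10578/3005 = -32416377/3005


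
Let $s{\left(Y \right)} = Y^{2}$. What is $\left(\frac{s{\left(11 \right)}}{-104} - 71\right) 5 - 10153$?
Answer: $- \frac{1093437}{104} \approx -10514.0$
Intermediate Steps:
$\left(\frac{s{\left(11 \right)}}{-104} - 71\right) 5 - 10153 = \left(\frac{11^{2}}{-104} - 71\right) 5 - 10153 = \left(121 \left(- \frac{1}{104}\right) - 71\right) 5 - 10153 = \left(- \frac{121}{104} - 71\right) 5 - 10153 = \left(- \frac{7505}{104}\right) 5 - 10153 = - \frac{37525}{104} - 10153 = - \frac{1093437}{104}$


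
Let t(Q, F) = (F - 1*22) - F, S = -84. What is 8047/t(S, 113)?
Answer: -8047/22 ≈ -365.77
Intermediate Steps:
t(Q, F) = -22 (t(Q, F) = (F - 22) - F = (-22 + F) - F = -22)
8047/t(S, 113) = 8047/(-22) = 8047*(-1/22) = -8047/22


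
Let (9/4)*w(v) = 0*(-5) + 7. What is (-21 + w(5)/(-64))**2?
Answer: 9186961/20736 ≈ 443.04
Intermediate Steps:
w(v) = 28/9 (w(v) = 4*(0*(-5) + 7)/9 = 4*(0 + 7)/9 = (4/9)*7 = 28/9)
(-21 + w(5)/(-64))**2 = (-21 + (28/9)/(-64))**2 = (-21 + (28/9)*(-1/64))**2 = (-21 - 7/144)**2 = (-3031/144)**2 = 9186961/20736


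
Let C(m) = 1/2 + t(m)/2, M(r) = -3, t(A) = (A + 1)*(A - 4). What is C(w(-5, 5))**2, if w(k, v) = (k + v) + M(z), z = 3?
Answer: 225/4 ≈ 56.250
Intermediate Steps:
t(A) = (1 + A)*(-4 + A)
w(k, v) = -3 + k + v (w(k, v) = (k + v) - 3 = -3 + k + v)
C(m) = -3/2 + m**2/2 - 3*m/2 (C(m) = 1/2 + (-4 + m**2 - 3*m)/2 = 1*(1/2) + (-4 + m**2 - 3*m)*(1/2) = 1/2 + (-2 + m**2/2 - 3*m/2) = -3/2 + m**2/2 - 3*m/2)
C(w(-5, 5))**2 = (-3/2 + (-3 - 5 + 5)**2/2 - 3*(-3 - 5 + 5)/2)**2 = (-3/2 + (1/2)*(-3)**2 - 3/2*(-3))**2 = (-3/2 + (1/2)*9 + 9/2)**2 = (-3/2 + 9/2 + 9/2)**2 = (15/2)**2 = 225/4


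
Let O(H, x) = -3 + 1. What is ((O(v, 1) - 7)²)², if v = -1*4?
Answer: 6561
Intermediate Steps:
v = -4
O(H, x) = -2
((O(v, 1) - 7)²)² = ((-2 - 7)²)² = ((-9)²)² = 81² = 6561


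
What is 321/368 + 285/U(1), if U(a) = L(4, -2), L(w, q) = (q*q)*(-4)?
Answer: -3117/184 ≈ -16.940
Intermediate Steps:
L(w, q) = -4*q² (L(w, q) = q²*(-4) = -4*q²)
U(a) = -16 (U(a) = -4*(-2)² = -4*4 = -16)
321/368 + 285/U(1) = 321/368 + 285/(-16) = 321*(1/368) + 285*(-1/16) = 321/368 - 285/16 = -3117/184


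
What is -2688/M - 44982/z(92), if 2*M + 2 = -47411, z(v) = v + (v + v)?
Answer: -355207965/2180998 ≈ -162.86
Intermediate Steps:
z(v) = 3*v (z(v) = v + 2*v = 3*v)
M = -47413/2 (M = -1 + (1/2)*(-47411) = -1 - 47411/2 = -47413/2 ≈ -23707.)
-2688/M - 44982/z(92) = -2688/(-47413/2) - 44982/(3*92) = -2688*(-2/47413) - 44982/276 = 5376/47413 - 44982*1/276 = 5376/47413 - 7497/46 = -355207965/2180998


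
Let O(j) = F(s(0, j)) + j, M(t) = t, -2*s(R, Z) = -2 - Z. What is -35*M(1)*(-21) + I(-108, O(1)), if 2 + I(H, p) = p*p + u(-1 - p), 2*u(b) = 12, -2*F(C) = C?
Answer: 11825/16 ≈ 739.06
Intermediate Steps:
s(R, Z) = 1 + Z/2 (s(R, Z) = -(-2 - Z)/2 = 1 + Z/2)
F(C) = -C/2
u(b) = 6 (u(b) = (1/2)*12 = 6)
O(j) = -1/2 + 3*j/4 (O(j) = -(1 + j/2)/2 + j = (-1/2 - j/4) + j = -1/2 + 3*j/4)
I(H, p) = 4 + p**2 (I(H, p) = -2 + (p*p + 6) = -2 + (p**2 + 6) = -2 + (6 + p**2) = 4 + p**2)
-35*M(1)*(-21) + I(-108, O(1)) = -35*1*(-21) + (4 + (-1/2 + (3/4)*1)**2) = -35*(-21) + (4 + (-1/2 + 3/4)**2) = 735 + (4 + (1/4)**2) = 735 + (4 + 1/16) = 735 + 65/16 = 11825/16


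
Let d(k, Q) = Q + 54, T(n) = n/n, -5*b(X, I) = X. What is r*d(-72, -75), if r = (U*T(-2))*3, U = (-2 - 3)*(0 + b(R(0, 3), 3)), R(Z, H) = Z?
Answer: 0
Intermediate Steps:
b(X, I) = -X/5
T(n) = 1
d(k, Q) = 54 + Q
U = 0 (U = (-2 - 3)*(0 - ⅕*0) = -5*(0 + 0) = -5*0 = 0)
r = 0 (r = (0*1)*3 = 0*3 = 0)
r*d(-72, -75) = 0*(54 - 75) = 0*(-21) = 0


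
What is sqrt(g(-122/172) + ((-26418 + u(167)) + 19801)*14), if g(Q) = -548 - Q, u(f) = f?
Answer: I*sqrt(671906562)/86 ≈ 301.41*I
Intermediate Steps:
sqrt(g(-122/172) + ((-26418 + u(167)) + 19801)*14) = sqrt((-548 - (-122)/172) + ((-26418 + 167) + 19801)*14) = sqrt((-548 - (-122)/172) + (-26251 + 19801)*14) = sqrt((-548 - 1*(-61/86)) - 6450*14) = sqrt((-548 + 61/86) - 90300) = sqrt(-47067/86 - 90300) = sqrt(-7812867/86) = I*sqrt(671906562)/86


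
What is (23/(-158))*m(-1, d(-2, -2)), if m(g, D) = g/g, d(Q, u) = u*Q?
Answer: -23/158 ≈ -0.14557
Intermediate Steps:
d(Q, u) = Q*u
m(g, D) = 1
(23/(-158))*m(-1, d(-2, -2)) = (23/(-158))*1 = (23*(-1/158))*1 = -23/158*1 = -23/158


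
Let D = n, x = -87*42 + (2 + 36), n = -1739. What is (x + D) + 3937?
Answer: -1418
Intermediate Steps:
x = -3616 (x = -3654 + 38 = -3616)
D = -1739
(x + D) + 3937 = (-3616 - 1739) + 3937 = -5355 + 3937 = -1418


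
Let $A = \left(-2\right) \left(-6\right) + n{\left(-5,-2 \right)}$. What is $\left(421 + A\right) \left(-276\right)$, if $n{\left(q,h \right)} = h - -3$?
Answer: $-119784$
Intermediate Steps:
$n{\left(q,h \right)} = 3 + h$ ($n{\left(q,h \right)} = h + 3 = 3 + h$)
$A = 13$ ($A = \left(-2\right) \left(-6\right) + \left(3 - 2\right) = 12 + 1 = 13$)
$\left(421 + A\right) \left(-276\right) = \left(421 + 13\right) \left(-276\right) = 434 \left(-276\right) = -119784$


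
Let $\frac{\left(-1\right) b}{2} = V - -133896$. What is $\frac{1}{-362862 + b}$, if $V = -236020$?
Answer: $- \frac{1}{158614} \approx -6.3046 \cdot 10^{-6}$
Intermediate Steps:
$b = 204248$ ($b = - 2 \left(-236020 - -133896\right) = - 2 \left(-236020 + 133896\right) = \left(-2\right) \left(-102124\right) = 204248$)
$\frac{1}{-362862 + b} = \frac{1}{-362862 + 204248} = \frac{1}{-158614} = - \frac{1}{158614}$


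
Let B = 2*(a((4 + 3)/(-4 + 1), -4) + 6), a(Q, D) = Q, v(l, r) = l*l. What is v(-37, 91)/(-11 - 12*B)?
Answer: -1369/99 ≈ -13.828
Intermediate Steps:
v(l, r) = l²
B = 22/3 (B = 2*((4 + 3)/(-4 + 1) + 6) = 2*(7/(-3) + 6) = 2*(7*(-⅓) + 6) = 2*(-7/3 + 6) = 2*(11/3) = 22/3 ≈ 7.3333)
v(-37, 91)/(-11 - 12*B) = (-37)²/(-11 - 12*22/3) = 1369/(-11 - 88) = 1369/(-99) = 1369*(-1/99) = -1369/99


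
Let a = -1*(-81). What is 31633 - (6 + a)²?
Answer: 24064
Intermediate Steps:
a = 81
31633 - (6 + a)² = 31633 - (6 + 81)² = 31633 - 1*87² = 31633 - 1*7569 = 31633 - 7569 = 24064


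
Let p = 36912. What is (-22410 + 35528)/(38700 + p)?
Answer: 6559/37806 ≈ 0.17349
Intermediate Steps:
(-22410 + 35528)/(38700 + p) = (-22410 + 35528)/(38700 + 36912) = 13118/75612 = 13118*(1/75612) = 6559/37806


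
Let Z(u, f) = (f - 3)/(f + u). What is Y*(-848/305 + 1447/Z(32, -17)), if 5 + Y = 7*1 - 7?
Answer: 1327397/244 ≈ 5440.1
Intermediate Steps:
Z(u, f) = (-3 + f)/(f + u)
Y = -5 (Y = -5 + (7*1 - 7) = -5 + (7 - 7) = -5 + 0 = -5)
Y*(-848/305 + 1447/Z(32, -17)) = -5*(-848/305 + 1447/(((-3 - 17)/(-17 + 32)))) = -5*(-848*1/305 + 1447/((-20/15))) = -5*(-848/305 + 1447/(((1/15)*(-20)))) = -5*(-848/305 + 1447/(-4/3)) = -5*(-848/305 + 1447*(-¾)) = -5*(-848/305 - 4341/4) = -5*(-1327397/1220) = 1327397/244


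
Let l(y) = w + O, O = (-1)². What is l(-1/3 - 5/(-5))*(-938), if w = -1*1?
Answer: 0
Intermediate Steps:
O = 1
w = -1
l(y) = 0 (l(y) = -1 + 1 = 0)
l(-1/3 - 5/(-5))*(-938) = 0*(-938) = 0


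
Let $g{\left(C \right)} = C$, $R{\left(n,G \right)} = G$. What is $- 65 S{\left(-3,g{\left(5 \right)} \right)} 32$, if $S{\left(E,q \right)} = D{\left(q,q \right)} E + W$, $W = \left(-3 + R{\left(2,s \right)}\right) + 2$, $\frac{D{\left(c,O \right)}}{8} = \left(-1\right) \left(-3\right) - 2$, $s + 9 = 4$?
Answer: $62400$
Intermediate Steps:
$s = -5$ ($s = -9 + 4 = -5$)
$D{\left(c,O \right)} = 8$ ($D{\left(c,O \right)} = 8 \left(\left(-1\right) \left(-3\right) - 2\right) = 8 \left(3 - 2\right) = 8 \cdot 1 = 8$)
$W = -6$ ($W = \left(-3 - 5\right) + 2 = -8 + 2 = -6$)
$S{\left(E,q \right)} = -6 + 8 E$ ($S{\left(E,q \right)} = 8 E - 6 = -6 + 8 E$)
$- 65 S{\left(-3,g{\left(5 \right)} \right)} 32 = - 65 \left(-6 + 8 \left(-3\right)\right) 32 = - 65 \left(-6 - 24\right) 32 = \left(-65\right) \left(-30\right) 32 = 1950 \cdot 32 = 62400$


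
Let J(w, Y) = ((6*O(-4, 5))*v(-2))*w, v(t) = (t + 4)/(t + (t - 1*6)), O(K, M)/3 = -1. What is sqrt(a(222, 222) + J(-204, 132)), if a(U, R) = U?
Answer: I*sqrt(12810)/5 ≈ 22.636*I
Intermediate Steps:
O(K, M) = -3 (O(K, M) = 3*(-1) = -3)
v(t) = (4 + t)/(-6 + 2*t) (v(t) = (4 + t)/(t + (t - 6)) = (4 + t)/(t + (-6 + t)) = (4 + t)/(-6 + 2*t))
J(w, Y) = 18*w/5 (J(w, Y) = ((6*(-3))*((4 - 2)/(2*(-3 - 2))))*w = (-9*2/(-5))*w = (-9*(-1)*2/5)*w = (-18*(-1/5))*w = 18*w/5)
sqrt(a(222, 222) + J(-204, 132)) = sqrt(222 + (18/5)*(-204)) = sqrt(222 - 3672/5) = sqrt(-2562/5) = I*sqrt(12810)/5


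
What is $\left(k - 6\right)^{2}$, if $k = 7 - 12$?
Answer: $121$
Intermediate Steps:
$k = -5$ ($k = 7 - 12 = -5$)
$\left(k - 6\right)^{2} = \left(-5 - 6\right)^{2} = \left(-11\right)^{2} = 121$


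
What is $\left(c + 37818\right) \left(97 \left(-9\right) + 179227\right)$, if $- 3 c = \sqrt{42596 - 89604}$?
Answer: $6744991572 - \frac{713416 i \sqrt{2938}}{3} \approx 6.745 \cdot 10^{9} - 1.289 \cdot 10^{7} i$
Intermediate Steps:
$c = - \frac{4 i \sqrt{2938}}{3}$ ($c = - \frac{\sqrt{42596 - 89604}}{3} = - \frac{\sqrt{-47008}}{3} = - \frac{4 i \sqrt{2938}}{3} \approx - 72.271 i$)
$\left(c + 37818\right) \left(97 \left(-9\right) + 179227\right) = \left(- \frac{4 i \sqrt{2938}}{3} + 37818\right) \left(97 \left(-9\right) + 179227\right) = \left(37818 - \frac{4 i \sqrt{2938}}{3}\right) \left(-873 + 179227\right) = \left(37818 - \frac{4 i \sqrt{2938}}{3}\right) 178354 = 6744991572 - \frac{713416 i \sqrt{2938}}{3}$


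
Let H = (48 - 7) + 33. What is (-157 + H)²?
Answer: 6889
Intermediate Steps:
H = 74 (H = 41 + 33 = 74)
(-157 + H)² = (-157 + 74)² = (-83)² = 6889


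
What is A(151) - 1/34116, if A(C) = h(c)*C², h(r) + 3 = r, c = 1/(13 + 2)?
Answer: -3802963591/56860 ≈ -66883.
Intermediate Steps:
c = 1/15 ≈ 0.066667
h(r) = -3 + r
A(C) = -44*C²/15 (A(C) = (-3 + 1/15)*C² = -44*C²/15)
A(151) - 1/34116 = -44/15*151² - 1/34116 = -44/15*22801 - 1*1/34116 = -1003244/15 - 1/34116 = -3802963591/56860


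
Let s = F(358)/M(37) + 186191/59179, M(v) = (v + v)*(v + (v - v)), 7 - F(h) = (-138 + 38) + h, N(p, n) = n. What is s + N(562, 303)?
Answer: 49590663935/162032102 ≈ 306.05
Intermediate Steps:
F(h) = 107 - h (F(h) = 7 - ((-138 + 38) + h) = 7 - (-100 + h) = 7 + (100 - h) = 107 - h)
M(v) = 2*v**2 (M(v) = (2*v)*(v + 0) = (2*v)*v = 2*v**2)
s = 494937029/162032102 (s = (107 - 1*358)/((2*37**2)) + 186191/59179 = (107 - 358)/((2*1369)) + 186191*(1/59179) = -251/2738 + 186191/59179 = 494937029/162032102 ≈ 3.0546)
s + N(562, 303) = 494937029/162032102 + 303 = 49590663935/162032102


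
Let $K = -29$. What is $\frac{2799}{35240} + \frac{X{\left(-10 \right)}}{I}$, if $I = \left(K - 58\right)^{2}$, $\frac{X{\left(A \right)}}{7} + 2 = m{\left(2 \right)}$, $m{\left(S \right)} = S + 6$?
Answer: $\frac{7555237}{88910520} \approx 0.084976$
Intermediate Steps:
$m{\left(S \right)} = 6 + S$
$X{\left(A \right)} = 42$ ($X{\left(A \right)} = -14 + 7 \left(6 + 2\right) = -14 + 7 \cdot 8 = -14 + 56 = 42$)
$I = 7569$ ($I = \left(-29 - 58\right)^{2} = \left(-87\right)^{2} = 7569$)
$\frac{2799}{35240} + \frac{X{\left(-10 \right)}}{I} = \frac{2799}{35240} + \frac{42}{7569} = 2799 \cdot \frac{1}{35240} + 42 \cdot \frac{1}{7569} = \frac{2799}{35240} + \frac{14}{2523} = \frac{7555237}{88910520}$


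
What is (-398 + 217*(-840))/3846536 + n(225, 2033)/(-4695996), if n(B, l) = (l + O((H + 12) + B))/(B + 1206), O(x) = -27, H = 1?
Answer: -153449805778793/3231075948195492 ≈ -0.047492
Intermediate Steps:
n(B, l) = (-27 + l)/(1206 + B) (n(B, l) = (l - 27)/(B + 1206) = (-27 + l)/(1206 + B))
(-398 + 217*(-840))/3846536 + n(225, 2033)/(-4695996) = (-398 + 217*(-840))/3846536 + ((-27 + 2033)/(1206 + 225))/(-4695996) = (-398 - 182280)*(1/3846536) + (2006/1431)*(-1/4695996) = -182678*1/3846536 + ((1/1431)*2006)*(-1/4695996) = -91339/1923268 + (2006/1431)*(-1/4695996) = -91339/1923268 - 1003/3359985138 = -153449805778793/3231075948195492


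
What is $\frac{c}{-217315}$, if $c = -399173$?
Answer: $\frac{399173}{217315} \approx 1.8368$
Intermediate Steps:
$\frac{c}{-217315} = - \frac{399173}{-217315} = \left(-399173\right) \left(- \frac{1}{217315}\right) = \frac{399173}{217315}$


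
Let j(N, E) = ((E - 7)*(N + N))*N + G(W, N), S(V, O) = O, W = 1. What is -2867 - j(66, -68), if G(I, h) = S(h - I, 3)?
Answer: 650530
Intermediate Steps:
G(I, h) = 3
j(N, E) = 3 + 2*N**2*(-7 + E) (j(N, E) = ((E - 7)*(N + N))*N + 3 = ((-7 + E)*(2*N))*N + 3 = (2*N*(-7 + E))*N + 3 = 2*N**2*(-7 + E) + 3 = 3 + 2*N**2*(-7 + E))
-2867 - j(66, -68) = -2867 - (3 - 14*66**2 + 2*(-68)*66**2) = -2867 - (3 - 14*4356 + 2*(-68)*4356) = -2867 - (3 - 60984 - 592416) = -2867 - 1*(-653397) = -2867 + 653397 = 650530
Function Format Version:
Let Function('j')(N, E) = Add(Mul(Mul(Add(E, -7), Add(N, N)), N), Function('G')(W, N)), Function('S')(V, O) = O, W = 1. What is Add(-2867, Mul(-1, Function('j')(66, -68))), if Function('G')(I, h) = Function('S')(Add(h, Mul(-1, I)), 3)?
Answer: 650530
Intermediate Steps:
Function('G')(I, h) = 3
Function('j')(N, E) = Add(3, Mul(2, Pow(N, 2), Add(-7, E))) (Function('j')(N, E) = Add(Mul(Mul(Add(E, -7), Add(N, N)), N), 3) = Add(Mul(Mul(Add(-7, E), Mul(2, N)), N), 3) = Add(Mul(Mul(2, N, Add(-7, E)), N), 3) = Add(Mul(2, Pow(N, 2), Add(-7, E)), 3) = Add(3, Mul(2, Pow(N, 2), Add(-7, E))))
Add(-2867, Mul(-1, Function('j')(66, -68))) = Add(-2867, Mul(-1, Add(3, Mul(-14, Pow(66, 2)), Mul(2, -68, Pow(66, 2))))) = Add(-2867, Mul(-1, Add(3, Mul(-14, 4356), Mul(2, -68, 4356)))) = Add(-2867, Mul(-1, Add(3, -60984, -592416))) = Add(-2867, Mul(-1, -653397)) = Add(-2867, 653397) = 650530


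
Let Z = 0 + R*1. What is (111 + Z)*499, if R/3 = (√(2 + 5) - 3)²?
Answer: 79341 - 8982*√7 ≈ 55577.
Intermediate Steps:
R = 3*(-3 + √7)² (R = 3*(√(2 + 5) - 3)² = 3*(√7 - 3)² = 3*(-3 + √7)² ≈ 0.37648)
Z = 48 - 18*√7 (Z = 0 + (48 - 18*√7)*1 = 0 + (48 - 18*√7) = 48 - 18*√7 ≈ 0.37648)
(111 + Z)*499 = (111 + (48 - 18*√7))*499 = (159 - 18*√7)*499 = 79341 - 8982*√7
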